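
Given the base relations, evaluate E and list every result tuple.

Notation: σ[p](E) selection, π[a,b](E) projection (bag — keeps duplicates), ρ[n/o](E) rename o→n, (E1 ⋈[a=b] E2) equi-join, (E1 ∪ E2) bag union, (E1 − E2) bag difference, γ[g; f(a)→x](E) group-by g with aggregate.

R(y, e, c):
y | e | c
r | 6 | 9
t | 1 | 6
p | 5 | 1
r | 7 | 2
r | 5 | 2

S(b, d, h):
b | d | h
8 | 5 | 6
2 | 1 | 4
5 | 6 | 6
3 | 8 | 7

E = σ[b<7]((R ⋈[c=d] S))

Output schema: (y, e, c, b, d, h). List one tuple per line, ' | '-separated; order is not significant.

Row counts bottom-up:
  R → 5
  S → 4
  (R ⋈[c=d] S) → 2
  σ[b<7]((R ⋈[c=d] S)) → 2

== RESULT ==
y | e | c | b | d | h
p | 5 | 1 | 2 | 1 | 4
t | 1 | 6 | 5 | 6 | 6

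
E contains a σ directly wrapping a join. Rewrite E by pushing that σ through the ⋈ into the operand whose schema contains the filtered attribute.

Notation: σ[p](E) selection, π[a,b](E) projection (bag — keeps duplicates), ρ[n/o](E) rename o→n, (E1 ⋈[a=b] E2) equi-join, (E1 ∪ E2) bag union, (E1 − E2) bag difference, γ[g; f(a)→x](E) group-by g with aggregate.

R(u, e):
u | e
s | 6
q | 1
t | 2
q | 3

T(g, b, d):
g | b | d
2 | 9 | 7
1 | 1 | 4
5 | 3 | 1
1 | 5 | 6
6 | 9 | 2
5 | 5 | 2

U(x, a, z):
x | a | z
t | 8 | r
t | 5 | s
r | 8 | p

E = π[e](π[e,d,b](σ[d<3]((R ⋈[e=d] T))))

σ filters on d, owned by the right side.
E' = π[e](π[e,d,b]((R ⋈[e=d] σ[d<3](T))))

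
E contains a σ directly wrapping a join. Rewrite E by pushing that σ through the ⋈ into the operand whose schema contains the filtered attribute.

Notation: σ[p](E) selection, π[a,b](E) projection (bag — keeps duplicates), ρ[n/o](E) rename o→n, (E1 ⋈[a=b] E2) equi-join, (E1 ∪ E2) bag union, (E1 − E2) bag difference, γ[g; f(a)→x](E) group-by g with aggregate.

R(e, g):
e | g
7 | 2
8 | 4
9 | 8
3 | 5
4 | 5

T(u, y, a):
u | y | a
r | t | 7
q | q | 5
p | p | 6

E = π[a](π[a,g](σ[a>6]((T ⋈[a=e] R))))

σ filters on a, owned by the left side.
E' = π[a](π[a,g]((σ[a>6](T) ⋈[a=e] R)))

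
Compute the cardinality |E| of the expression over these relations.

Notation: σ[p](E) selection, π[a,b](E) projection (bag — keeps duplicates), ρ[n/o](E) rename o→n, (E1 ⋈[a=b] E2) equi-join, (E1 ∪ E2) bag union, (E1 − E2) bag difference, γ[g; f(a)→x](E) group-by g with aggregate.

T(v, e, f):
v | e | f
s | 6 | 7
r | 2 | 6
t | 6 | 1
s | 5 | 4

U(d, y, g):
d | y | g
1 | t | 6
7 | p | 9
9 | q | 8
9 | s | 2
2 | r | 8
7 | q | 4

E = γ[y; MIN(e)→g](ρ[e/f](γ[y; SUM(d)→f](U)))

Subexpression sizes:
  U → 6
  γ[y; SUM(d)→f](U) → 5
  ρ[e/f](γ[y; SUM(d)→f](U)) → 5
  γ[y; MIN(e)→g](ρ[e/f](γ[y; SUM(d)→f](U))) → 5

|E| = 5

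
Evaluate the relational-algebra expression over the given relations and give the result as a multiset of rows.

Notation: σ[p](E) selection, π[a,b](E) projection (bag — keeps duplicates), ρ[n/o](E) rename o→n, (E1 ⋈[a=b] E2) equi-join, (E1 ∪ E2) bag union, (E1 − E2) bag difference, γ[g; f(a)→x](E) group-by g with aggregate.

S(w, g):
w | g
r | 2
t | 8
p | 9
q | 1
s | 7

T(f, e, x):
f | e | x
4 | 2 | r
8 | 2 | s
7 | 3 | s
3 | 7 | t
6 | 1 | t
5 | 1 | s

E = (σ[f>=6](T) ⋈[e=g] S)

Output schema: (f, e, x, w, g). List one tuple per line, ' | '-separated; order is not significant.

Row counts bottom-up:
  T → 6
  σ[f>=6](T) → 3
  S → 5
  (σ[f>=6](T) ⋈[e=g] S) → 2

== RESULT ==
f | e | x | w | g
6 | 1 | t | q | 1
8 | 2 | s | r | 2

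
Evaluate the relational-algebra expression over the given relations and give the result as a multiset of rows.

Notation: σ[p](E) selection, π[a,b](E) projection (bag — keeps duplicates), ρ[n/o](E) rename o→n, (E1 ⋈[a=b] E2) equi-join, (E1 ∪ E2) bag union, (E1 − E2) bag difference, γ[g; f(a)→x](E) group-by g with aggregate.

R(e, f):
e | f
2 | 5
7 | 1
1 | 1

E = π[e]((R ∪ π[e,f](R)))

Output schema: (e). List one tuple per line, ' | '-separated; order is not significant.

Subexpression sizes:
  R → 3
  R → 3
  π[e,f](R) → 3
  (R ∪ π[e,f](R)) → 6
  π[e]((R ∪ π[e,f](R))) → 6

== RESULT ==
e
1
1
2
2
7
7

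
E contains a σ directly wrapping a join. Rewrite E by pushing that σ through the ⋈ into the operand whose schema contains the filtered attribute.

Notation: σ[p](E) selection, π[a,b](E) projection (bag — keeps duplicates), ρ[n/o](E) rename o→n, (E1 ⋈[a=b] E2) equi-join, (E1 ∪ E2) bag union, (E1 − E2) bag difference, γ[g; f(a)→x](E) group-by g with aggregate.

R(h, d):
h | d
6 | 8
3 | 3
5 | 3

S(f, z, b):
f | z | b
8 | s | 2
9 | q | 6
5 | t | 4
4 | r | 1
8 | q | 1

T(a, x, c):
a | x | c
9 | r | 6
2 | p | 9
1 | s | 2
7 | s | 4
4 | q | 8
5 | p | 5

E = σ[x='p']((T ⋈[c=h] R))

σ filters on x, owned by the left side.
E' = (σ[x='p'](T) ⋈[c=h] R)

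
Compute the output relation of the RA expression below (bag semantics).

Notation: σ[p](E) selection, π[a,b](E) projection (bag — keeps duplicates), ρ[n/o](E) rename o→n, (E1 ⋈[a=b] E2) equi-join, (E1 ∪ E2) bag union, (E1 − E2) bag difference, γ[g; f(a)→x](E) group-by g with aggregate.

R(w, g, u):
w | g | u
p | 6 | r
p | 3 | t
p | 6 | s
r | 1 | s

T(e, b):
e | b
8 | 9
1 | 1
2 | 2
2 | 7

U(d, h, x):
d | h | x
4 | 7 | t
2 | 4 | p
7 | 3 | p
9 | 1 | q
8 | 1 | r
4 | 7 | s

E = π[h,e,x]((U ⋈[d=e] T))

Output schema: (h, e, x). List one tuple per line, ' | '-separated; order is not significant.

Subexpression sizes:
  U → 6
  T → 4
  (U ⋈[d=e] T) → 3
  π[h,e,x]((U ⋈[d=e] T)) → 3

== RESULT ==
h | e | x
1 | 8 | r
4 | 2 | p
4 | 2 | p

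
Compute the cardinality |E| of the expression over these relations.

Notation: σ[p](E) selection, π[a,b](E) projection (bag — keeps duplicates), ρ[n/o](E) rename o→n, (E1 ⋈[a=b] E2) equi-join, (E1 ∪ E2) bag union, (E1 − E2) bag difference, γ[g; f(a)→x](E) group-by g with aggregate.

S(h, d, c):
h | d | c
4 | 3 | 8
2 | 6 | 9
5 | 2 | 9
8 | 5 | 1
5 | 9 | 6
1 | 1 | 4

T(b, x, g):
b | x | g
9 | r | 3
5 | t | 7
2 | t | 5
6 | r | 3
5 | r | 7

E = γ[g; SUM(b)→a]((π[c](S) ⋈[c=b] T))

Per-node cardinality:
  S → 6
  π[c](S) → 6
  T → 5
  (π[c](S) ⋈[c=b] T) → 3
  γ[g; SUM(b)→a]((π[c](S) ⋈[c=b] T)) → 1

|E| = 1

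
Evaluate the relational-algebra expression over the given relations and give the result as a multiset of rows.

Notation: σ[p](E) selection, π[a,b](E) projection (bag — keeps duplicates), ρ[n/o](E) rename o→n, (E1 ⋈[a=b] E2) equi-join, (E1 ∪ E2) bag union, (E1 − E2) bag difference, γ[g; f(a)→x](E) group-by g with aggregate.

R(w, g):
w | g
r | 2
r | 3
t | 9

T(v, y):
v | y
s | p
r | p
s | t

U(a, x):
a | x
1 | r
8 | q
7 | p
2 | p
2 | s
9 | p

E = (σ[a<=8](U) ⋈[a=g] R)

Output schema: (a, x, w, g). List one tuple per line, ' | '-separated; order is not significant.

Row counts bottom-up:
  U → 6
  σ[a<=8](U) → 5
  R → 3
  (σ[a<=8](U) ⋈[a=g] R) → 2

== RESULT ==
a | x | w | g
2 | p | r | 2
2 | s | r | 2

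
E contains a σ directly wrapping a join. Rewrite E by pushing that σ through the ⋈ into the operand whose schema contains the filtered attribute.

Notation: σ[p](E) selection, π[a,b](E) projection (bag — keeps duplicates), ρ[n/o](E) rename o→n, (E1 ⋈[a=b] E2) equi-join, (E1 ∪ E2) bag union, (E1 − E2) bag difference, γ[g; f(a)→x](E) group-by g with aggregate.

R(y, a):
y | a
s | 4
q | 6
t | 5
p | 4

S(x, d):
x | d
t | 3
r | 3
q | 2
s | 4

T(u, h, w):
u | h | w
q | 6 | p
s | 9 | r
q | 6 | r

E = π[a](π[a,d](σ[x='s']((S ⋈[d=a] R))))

σ filters on x, owned by the left side.
E' = π[a](π[a,d]((σ[x='s'](S) ⋈[d=a] R)))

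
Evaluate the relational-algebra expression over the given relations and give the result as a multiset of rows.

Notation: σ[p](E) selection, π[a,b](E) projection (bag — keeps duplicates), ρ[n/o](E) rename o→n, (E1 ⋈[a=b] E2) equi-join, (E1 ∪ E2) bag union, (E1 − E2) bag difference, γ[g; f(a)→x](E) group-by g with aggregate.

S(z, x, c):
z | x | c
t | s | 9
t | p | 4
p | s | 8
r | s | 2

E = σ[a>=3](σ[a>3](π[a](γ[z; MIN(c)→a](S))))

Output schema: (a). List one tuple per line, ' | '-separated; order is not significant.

Stepwise |·|:
  S → 4
  γ[z; MIN(c)→a](S) → 3
  π[a](γ[z; MIN(c)→a](S)) → 3
  σ[a>3](π[a](γ[z; MIN(c)→a](S))) → 2
  σ[a>=3](σ[a>3](π[a](γ[z; MIN(c)→a](S)))) → 2

== RESULT ==
a
4
8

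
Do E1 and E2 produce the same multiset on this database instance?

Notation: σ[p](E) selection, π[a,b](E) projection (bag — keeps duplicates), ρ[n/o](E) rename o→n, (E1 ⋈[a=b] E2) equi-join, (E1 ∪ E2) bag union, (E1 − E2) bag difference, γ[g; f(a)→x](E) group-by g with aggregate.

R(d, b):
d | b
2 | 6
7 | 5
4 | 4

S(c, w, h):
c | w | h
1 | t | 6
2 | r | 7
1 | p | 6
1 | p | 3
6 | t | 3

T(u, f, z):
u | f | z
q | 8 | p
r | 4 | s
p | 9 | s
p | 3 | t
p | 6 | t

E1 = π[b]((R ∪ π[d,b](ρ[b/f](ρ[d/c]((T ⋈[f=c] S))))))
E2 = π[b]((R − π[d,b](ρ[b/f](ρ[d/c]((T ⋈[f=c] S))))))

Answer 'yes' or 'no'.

E1 subexpression sizes:
  R → 3
  T → 5
  S → 5
  (T ⋈[f=c] S) → 1
  ρ[d/c]((T ⋈[f=c] S)) → 1
  ρ[b/f](ρ[d/c]((T ⋈[f=c] S))) → 1
  π[d,b](ρ[b/f](ρ[d/c]((T ⋈[f=c] S)))) → 1
  (R ∪ π[d,b](ρ[b/f](ρ[d/c]((T ⋈[f=c] S))))) → 4
  π[b]((R ∪ π[d,b](ρ[b/f](ρ[d/c]((T ⋈[f=c] S)))))) → 4
E2 subexpression sizes:
  R → 3
  T → 5
  S → 5
  (T ⋈[f=c] S) → 1
  ρ[d/c]((T ⋈[f=c] S)) → 1
  ρ[b/f](ρ[d/c]((T ⋈[f=c] S))) → 1
  π[d,b](ρ[b/f](ρ[d/c]((T ⋈[f=c] S)))) → 1
  (R − π[d,b](ρ[b/f](ρ[d/c]((T ⋈[f=c] S))))) → 3
  π[b]((R − π[d,b](ρ[b/f](ρ[d/c]((T ⋈[f=c] S)))))) → 3

E1 result:
b
4
5
6
6
E2 result:
b
4
5
6
Witness: (6,) appears 2× in E1 but 1× in E2.

no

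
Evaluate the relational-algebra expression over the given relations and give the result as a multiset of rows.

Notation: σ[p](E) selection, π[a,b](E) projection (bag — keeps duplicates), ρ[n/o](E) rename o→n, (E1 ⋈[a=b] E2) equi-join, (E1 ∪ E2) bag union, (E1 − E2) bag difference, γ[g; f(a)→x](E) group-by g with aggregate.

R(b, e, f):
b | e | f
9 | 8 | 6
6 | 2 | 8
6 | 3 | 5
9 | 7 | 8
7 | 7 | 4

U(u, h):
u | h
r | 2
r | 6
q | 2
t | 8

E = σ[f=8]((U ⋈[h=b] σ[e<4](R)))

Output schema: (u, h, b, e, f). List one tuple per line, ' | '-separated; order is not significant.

Per-node cardinality:
  U → 4
  R → 5
  σ[e<4](R) → 2
  (U ⋈[h=b] σ[e<4](R)) → 2
  σ[f=8]((U ⋈[h=b] σ[e<4](R))) → 1

== RESULT ==
u | h | b | e | f
r | 6 | 6 | 2 | 8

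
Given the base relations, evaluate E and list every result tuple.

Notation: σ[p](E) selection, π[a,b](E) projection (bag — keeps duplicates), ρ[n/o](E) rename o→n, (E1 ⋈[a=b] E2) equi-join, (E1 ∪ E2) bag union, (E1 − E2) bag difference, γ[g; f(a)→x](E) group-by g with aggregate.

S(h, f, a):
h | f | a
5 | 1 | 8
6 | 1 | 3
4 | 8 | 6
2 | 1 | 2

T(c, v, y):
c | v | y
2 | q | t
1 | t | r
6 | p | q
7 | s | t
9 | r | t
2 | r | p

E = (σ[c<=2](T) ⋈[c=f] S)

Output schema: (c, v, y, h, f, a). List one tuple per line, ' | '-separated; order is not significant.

Stepwise |·|:
  T → 6
  σ[c<=2](T) → 3
  S → 4
  (σ[c<=2](T) ⋈[c=f] S) → 3

== RESULT ==
c | v | y | h | f | a
1 | t | r | 2 | 1 | 2
1 | t | r | 5 | 1 | 8
1 | t | r | 6 | 1 | 3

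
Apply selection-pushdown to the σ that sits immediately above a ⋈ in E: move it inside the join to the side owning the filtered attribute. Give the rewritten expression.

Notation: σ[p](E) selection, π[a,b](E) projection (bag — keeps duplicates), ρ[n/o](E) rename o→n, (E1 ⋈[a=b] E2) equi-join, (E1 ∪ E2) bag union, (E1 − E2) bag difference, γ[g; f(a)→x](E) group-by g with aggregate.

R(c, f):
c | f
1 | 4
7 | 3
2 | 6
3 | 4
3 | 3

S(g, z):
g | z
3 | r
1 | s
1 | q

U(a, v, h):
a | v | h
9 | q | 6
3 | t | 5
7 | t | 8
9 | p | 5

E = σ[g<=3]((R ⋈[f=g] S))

σ filters on g, owned by the right side.
E' = (R ⋈[f=g] σ[g<=3](S))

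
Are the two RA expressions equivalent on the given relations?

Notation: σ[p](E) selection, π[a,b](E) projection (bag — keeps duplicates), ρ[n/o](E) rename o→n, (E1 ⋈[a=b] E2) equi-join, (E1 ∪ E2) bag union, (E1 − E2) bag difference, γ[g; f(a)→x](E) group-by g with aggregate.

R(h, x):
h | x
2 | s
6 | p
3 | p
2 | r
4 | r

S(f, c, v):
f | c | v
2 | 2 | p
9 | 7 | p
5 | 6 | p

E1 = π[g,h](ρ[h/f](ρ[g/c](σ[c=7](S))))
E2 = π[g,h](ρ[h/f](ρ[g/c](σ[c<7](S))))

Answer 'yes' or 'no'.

E1 subexpression sizes:
  S → 3
  σ[c=7](S) → 1
  ρ[g/c](σ[c=7](S)) → 1
  ρ[h/f](ρ[g/c](σ[c=7](S))) → 1
  π[g,h](ρ[h/f](ρ[g/c](σ[c=7](S)))) → 1
E2 subexpression sizes:
  S → 3
  σ[c<7](S) → 2
  ρ[g/c](σ[c<7](S)) → 2
  ρ[h/f](ρ[g/c](σ[c<7](S))) → 2
  π[g,h](ρ[h/f](ρ[g/c](σ[c<7](S)))) → 2

E1 result:
g | h
7 | 9
E2 result:
g | h
2 | 2
6 | 5
Witness: (7, 9) appears 1× in E1 but 0× in E2.

no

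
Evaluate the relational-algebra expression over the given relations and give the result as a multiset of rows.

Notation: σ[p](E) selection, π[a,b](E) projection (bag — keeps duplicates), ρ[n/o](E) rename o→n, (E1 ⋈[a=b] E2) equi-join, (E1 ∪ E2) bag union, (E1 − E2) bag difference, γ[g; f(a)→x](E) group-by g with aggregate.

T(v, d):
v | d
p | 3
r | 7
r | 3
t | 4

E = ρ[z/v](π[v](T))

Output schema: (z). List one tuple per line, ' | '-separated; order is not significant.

Stepwise |·|:
  T → 4
  π[v](T) → 4
  ρ[z/v](π[v](T)) → 4

== RESULT ==
z
p
r
r
t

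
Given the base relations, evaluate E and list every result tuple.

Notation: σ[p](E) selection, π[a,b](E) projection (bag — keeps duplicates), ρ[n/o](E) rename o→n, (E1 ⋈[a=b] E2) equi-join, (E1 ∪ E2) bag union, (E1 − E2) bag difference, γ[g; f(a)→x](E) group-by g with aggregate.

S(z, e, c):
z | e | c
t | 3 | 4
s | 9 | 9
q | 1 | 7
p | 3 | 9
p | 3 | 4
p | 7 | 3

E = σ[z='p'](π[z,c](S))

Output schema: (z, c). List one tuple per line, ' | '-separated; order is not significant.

Per-node cardinality:
  S → 6
  π[z,c](S) → 6
  σ[z='p'](π[z,c](S)) → 3

== RESULT ==
z | c
p | 3
p | 4
p | 9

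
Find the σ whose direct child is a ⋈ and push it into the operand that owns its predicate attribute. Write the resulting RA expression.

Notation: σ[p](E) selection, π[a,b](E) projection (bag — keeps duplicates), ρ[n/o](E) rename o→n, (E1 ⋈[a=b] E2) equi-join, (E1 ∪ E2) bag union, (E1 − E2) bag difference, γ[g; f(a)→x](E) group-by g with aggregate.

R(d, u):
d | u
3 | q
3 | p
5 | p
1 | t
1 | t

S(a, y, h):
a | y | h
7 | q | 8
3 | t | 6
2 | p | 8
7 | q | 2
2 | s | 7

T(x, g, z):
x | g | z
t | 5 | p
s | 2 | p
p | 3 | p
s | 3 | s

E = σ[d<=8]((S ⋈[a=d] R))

σ filters on d, owned by the right side.
E' = (S ⋈[a=d] σ[d<=8](R))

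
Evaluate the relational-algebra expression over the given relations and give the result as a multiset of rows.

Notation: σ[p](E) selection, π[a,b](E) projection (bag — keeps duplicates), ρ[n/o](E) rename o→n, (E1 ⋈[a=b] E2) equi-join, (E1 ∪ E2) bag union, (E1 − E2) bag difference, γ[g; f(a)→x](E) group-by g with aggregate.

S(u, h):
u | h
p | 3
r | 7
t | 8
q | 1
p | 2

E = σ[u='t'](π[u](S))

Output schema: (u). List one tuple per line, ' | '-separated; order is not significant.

Subexpression sizes:
  S → 5
  π[u](S) → 5
  σ[u='t'](π[u](S)) → 1

== RESULT ==
u
t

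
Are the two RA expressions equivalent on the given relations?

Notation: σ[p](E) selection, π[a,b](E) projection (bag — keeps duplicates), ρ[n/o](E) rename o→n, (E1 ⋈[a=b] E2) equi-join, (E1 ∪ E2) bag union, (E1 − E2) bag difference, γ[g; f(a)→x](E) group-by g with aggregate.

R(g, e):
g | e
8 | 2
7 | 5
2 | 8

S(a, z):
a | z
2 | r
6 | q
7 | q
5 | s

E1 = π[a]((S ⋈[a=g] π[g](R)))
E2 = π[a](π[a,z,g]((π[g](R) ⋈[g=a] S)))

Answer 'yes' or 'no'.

E1 per-node cardinality:
  S → 4
  R → 3
  π[g](R) → 3
  (S ⋈[a=g] π[g](R)) → 2
  π[a]((S ⋈[a=g] π[g](R))) → 2
E2 per-node cardinality:
  R → 3
  π[g](R) → 3
  S → 4
  (π[g](R) ⋈[g=a] S) → 2
  π[a,z,g]((π[g](R) ⋈[g=a] S)) → 2
  π[a](π[a,z,g]((π[g](R) ⋈[g=a] S))) → 2

E1 and E2 produce the same multiset:
a
2
7

yes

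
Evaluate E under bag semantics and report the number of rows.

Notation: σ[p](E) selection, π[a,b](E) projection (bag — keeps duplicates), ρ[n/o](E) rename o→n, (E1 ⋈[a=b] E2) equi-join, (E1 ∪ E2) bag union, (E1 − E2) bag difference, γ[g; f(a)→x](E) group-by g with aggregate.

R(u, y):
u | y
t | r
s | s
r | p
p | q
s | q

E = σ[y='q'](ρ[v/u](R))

Row counts bottom-up:
  R → 5
  ρ[v/u](R) → 5
  σ[y='q'](ρ[v/u](R)) → 2

|E| = 2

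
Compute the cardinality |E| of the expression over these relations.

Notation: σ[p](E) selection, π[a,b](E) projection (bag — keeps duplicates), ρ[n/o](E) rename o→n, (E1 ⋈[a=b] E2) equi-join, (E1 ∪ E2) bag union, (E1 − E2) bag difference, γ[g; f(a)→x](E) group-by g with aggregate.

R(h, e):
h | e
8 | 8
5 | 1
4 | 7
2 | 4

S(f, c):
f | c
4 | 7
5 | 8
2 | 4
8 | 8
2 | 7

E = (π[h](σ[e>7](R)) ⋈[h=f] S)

Per-node cardinality:
  R → 4
  σ[e>7](R) → 1
  π[h](σ[e>7](R)) → 1
  S → 5
  (π[h](σ[e>7](R)) ⋈[h=f] S) → 1

|E| = 1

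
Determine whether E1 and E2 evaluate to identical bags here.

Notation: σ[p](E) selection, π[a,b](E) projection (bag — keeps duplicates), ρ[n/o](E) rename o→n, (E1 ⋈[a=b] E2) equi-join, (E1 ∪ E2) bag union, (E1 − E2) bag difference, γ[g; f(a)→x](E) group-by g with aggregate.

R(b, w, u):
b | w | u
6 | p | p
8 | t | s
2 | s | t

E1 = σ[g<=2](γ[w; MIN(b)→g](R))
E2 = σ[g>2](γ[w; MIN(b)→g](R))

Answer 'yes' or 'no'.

E1 per-node cardinality:
  R → 3
  γ[w; MIN(b)→g](R) → 3
  σ[g<=2](γ[w; MIN(b)→g](R)) → 1
E2 per-node cardinality:
  R → 3
  γ[w; MIN(b)→g](R) → 3
  σ[g>2](γ[w; MIN(b)→g](R)) → 2

E1 result:
w | g
s | 2
E2 result:
w | g
p | 6
t | 8
Witness: ('t', 8) appears 0× in E1 but 1× in E2.

no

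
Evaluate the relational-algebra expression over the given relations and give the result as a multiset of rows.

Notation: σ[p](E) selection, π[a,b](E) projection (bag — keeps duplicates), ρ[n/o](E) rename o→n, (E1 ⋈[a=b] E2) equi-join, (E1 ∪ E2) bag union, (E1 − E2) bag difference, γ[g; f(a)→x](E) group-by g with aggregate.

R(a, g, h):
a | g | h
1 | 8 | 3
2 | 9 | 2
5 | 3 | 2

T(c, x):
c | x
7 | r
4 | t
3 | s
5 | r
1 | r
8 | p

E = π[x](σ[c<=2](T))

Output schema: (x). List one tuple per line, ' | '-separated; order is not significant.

Row counts bottom-up:
  T → 6
  σ[c<=2](T) → 1
  π[x](σ[c<=2](T)) → 1

== RESULT ==
x
r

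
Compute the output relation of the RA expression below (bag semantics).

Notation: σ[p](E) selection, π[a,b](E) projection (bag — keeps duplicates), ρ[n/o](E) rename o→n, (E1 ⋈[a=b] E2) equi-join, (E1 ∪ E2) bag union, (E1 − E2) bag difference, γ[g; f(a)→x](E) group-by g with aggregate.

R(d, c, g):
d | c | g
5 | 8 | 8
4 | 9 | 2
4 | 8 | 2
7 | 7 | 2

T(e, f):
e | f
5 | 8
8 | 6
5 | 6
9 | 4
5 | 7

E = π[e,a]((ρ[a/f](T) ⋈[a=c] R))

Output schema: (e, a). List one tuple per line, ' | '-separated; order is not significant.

Row counts bottom-up:
  T → 5
  ρ[a/f](T) → 5
  R → 4
  (ρ[a/f](T) ⋈[a=c] R) → 3
  π[e,a]((ρ[a/f](T) ⋈[a=c] R)) → 3

== RESULT ==
e | a
5 | 7
5 | 8
5 | 8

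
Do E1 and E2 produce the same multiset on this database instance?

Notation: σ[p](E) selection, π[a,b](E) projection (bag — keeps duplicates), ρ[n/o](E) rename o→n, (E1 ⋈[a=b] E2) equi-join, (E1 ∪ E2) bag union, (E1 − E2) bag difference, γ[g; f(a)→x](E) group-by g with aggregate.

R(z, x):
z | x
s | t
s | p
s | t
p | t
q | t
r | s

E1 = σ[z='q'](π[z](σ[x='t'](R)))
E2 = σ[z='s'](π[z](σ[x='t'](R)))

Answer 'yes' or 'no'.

E1 per-node cardinality:
  R → 6
  σ[x='t'](R) → 4
  π[z](σ[x='t'](R)) → 4
  σ[z='q'](π[z](σ[x='t'](R))) → 1
E2 per-node cardinality:
  R → 6
  σ[x='t'](R) → 4
  π[z](σ[x='t'](R)) → 4
  σ[z='s'](π[z](σ[x='t'](R))) → 2

E1 result:
z
q
E2 result:
z
s
s
Witness: ('q',) appears 1× in E1 but 0× in E2.

no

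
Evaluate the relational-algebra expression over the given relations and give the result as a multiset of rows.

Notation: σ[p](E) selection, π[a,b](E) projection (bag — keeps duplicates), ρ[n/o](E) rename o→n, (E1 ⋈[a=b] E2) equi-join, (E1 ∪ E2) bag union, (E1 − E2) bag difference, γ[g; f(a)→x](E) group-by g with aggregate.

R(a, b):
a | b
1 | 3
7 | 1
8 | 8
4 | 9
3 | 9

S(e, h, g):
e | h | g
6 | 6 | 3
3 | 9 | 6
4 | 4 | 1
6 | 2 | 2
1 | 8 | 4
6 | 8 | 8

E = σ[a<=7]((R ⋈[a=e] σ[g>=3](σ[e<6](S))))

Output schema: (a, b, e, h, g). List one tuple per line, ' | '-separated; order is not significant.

Stepwise |·|:
  R → 5
  S → 6
  σ[e<6](S) → 3
  σ[g>=3](σ[e<6](S)) → 2
  (R ⋈[a=e] σ[g>=3](σ[e<6](S))) → 2
  σ[a<=7]((R ⋈[a=e] σ[g>=3](σ[e<6](S)))) → 2

== RESULT ==
a | b | e | h | g
1 | 3 | 1 | 8 | 4
3 | 9 | 3 | 9 | 6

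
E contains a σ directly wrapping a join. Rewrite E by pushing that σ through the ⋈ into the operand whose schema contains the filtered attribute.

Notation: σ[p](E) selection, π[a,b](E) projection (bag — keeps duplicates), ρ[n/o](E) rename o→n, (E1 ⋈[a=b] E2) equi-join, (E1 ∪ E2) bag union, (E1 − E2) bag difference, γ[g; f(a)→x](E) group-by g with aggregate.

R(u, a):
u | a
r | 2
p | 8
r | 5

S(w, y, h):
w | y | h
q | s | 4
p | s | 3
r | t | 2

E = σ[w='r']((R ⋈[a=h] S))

σ filters on w, owned by the right side.
E' = (R ⋈[a=h] σ[w='r'](S))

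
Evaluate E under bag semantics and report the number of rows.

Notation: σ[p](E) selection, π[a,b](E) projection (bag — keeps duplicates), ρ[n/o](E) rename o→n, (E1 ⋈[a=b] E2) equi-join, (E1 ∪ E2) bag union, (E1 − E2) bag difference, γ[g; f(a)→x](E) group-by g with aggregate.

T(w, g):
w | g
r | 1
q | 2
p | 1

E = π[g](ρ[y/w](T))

Row counts bottom-up:
  T → 3
  ρ[y/w](T) → 3
  π[g](ρ[y/w](T)) → 3

|E| = 3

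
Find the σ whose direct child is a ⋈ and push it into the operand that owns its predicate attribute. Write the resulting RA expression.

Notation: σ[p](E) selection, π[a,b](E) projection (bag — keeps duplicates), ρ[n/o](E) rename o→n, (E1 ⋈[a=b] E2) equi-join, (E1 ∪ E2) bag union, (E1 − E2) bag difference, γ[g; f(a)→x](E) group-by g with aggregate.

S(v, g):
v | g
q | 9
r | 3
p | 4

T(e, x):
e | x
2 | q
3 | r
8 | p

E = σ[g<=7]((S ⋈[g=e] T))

σ filters on g, owned by the left side.
E' = (σ[g<=7](S) ⋈[g=e] T)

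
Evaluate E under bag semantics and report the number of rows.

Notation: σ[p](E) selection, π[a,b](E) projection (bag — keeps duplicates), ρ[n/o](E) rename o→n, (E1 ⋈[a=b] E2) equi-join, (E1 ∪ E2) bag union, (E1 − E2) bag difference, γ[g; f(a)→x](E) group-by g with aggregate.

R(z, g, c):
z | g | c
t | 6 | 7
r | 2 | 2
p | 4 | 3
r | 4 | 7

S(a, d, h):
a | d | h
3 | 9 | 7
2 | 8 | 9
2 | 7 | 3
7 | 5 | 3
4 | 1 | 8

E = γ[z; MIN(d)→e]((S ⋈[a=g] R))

Stepwise |·|:
  S → 5
  R → 4
  (S ⋈[a=g] R) → 4
  γ[z; MIN(d)→e]((S ⋈[a=g] R)) → 2

|E| = 2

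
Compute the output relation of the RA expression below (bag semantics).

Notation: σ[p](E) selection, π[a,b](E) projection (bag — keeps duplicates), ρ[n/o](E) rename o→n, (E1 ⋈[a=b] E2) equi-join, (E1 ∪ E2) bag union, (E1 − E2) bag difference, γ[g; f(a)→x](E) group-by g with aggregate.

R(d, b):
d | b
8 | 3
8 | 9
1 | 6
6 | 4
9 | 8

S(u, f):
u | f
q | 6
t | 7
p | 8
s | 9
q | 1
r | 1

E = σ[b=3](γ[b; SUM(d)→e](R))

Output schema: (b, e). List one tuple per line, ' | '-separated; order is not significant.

Stepwise |·|:
  R → 5
  γ[b; SUM(d)→e](R) → 5
  σ[b=3](γ[b; SUM(d)→e](R)) → 1

== RESULT ==
b | e
3 | 8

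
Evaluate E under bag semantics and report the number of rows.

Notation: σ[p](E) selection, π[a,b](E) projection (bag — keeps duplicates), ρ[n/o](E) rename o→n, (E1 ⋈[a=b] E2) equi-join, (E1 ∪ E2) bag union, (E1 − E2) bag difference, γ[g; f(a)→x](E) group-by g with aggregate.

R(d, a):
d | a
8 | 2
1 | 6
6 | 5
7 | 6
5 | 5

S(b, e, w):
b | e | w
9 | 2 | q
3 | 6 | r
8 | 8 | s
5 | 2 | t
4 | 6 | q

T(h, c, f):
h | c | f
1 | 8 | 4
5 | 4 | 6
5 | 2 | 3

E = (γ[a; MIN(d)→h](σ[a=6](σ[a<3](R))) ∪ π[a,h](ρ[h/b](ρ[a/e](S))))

Stepwise |·|:
  R → 5
  σ[a<3](R) → 1
  σ[a=6](σ[a<3](R)) → 0
  γ[a; MIN(d)→h](σ[a=6](σ[a<3](R))) → 0
  S → 5
  ρ[a/e](S) → 5
  ρ[h/b](ρ[a/e](S)) → 5
  π[a,h](ρ[h/b](ρ[a/e](S))) → 5
  (γ[a; MIN(d)→h](σ[a=6](σ[a<3](R))) ∪ π[a,h](ρ[h/b](ρ[a/e](S)))) → 5

|E| = 5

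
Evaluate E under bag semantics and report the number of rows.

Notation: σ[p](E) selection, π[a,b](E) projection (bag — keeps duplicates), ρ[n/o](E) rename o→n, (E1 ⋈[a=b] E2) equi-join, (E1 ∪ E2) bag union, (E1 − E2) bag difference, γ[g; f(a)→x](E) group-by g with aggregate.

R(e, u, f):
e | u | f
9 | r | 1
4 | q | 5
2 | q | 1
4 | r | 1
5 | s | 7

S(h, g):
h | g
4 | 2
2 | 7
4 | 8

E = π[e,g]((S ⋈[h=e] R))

Row counts bottom-up:
  S → 3
  R → 5
  (S ⋈[h=e] R) → 5
  π[e,g]((S ⋈[h=e] R)) → 5

|E| = 5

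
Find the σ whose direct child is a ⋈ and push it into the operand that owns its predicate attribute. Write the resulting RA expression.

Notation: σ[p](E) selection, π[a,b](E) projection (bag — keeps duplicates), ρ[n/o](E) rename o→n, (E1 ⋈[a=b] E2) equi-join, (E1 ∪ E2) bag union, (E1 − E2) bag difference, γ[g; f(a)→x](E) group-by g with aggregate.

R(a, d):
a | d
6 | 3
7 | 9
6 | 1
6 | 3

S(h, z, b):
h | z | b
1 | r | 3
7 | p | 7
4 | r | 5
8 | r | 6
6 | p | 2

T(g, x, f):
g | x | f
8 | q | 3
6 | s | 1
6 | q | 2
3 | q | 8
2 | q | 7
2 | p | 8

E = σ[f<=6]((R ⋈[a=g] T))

σ filters on f, owned by the right side.
E' = (R ⋈[a=g] σ[f<=6](T))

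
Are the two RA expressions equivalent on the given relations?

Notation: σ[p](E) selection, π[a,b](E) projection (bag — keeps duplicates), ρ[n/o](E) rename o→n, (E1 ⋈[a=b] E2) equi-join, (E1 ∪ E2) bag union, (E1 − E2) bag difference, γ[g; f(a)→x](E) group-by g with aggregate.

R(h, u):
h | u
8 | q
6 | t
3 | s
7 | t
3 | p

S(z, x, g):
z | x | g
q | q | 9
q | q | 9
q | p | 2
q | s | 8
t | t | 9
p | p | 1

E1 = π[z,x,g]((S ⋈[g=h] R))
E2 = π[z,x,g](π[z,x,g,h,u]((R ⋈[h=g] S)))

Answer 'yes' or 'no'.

E1 row counts bottom-up:
  S → 6
  R → 5
  (S ⋈[g=h] R) → 1
  π[z,x,g]((S ⋈[g=h] R)) → 1
E2 row counts bottom-up:
  R → 5
  S → 6
  (R ⋈[h=g] S) → 1
  π[z,x,g,h,u]((R ⋈[h=g] S)) → 1
  π[z,x,g](π[z,x,g,h,u]((R ⋈[h=g] S))) → 1

E1 and E2 produce the same multiset:
z | x | g
q | s | 8

yes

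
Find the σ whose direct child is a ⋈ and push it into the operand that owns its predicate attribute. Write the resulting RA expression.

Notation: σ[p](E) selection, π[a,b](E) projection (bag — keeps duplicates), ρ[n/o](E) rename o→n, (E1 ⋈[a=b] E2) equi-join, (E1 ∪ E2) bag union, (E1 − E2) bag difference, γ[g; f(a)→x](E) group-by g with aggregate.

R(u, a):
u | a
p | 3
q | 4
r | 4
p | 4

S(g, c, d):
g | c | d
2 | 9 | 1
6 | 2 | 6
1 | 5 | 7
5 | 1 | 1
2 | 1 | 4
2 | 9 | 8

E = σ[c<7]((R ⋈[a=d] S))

σ filters on c, owned by the right side.
E' = (R ⋈[a=d] σ[c<7](S))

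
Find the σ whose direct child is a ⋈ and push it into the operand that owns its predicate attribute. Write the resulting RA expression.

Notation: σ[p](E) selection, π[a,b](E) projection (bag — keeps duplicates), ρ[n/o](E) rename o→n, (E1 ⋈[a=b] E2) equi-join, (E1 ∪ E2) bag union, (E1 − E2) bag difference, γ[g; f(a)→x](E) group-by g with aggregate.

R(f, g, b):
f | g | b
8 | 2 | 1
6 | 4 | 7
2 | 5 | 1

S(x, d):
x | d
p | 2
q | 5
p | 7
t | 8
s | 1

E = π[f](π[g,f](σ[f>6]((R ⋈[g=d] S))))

σ filters on f, owned by the left side.
E' = π[f](π[g,f]((σ[f>6](R) ⋈[g=d] S)))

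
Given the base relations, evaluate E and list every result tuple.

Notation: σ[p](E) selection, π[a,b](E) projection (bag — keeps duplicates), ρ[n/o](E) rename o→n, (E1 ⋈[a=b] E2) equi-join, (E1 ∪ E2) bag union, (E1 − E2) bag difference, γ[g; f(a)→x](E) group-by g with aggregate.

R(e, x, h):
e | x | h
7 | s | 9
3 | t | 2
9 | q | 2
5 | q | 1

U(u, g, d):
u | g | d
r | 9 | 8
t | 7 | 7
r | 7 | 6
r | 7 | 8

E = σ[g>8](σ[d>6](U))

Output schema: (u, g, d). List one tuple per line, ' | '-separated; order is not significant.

Row counts bottom-up:
  U → 4
  σ[d>6](U) → 3
  σ[g>8](σ[d>6](U)) → 1

== RESULT ==
u | g | d
r | 9 | 8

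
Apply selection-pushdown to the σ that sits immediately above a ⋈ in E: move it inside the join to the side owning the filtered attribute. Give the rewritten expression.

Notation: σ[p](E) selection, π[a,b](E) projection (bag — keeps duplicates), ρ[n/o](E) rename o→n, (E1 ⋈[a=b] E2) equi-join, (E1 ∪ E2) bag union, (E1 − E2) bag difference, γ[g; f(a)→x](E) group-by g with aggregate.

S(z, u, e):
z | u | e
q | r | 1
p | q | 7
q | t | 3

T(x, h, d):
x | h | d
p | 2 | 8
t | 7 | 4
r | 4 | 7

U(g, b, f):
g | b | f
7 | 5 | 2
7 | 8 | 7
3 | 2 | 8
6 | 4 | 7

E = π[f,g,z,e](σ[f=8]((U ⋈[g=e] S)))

σ filters on f, owned by the left side.
E' = π[f,g,z,e]((σ[f=8](U) ⋈[g=e] S))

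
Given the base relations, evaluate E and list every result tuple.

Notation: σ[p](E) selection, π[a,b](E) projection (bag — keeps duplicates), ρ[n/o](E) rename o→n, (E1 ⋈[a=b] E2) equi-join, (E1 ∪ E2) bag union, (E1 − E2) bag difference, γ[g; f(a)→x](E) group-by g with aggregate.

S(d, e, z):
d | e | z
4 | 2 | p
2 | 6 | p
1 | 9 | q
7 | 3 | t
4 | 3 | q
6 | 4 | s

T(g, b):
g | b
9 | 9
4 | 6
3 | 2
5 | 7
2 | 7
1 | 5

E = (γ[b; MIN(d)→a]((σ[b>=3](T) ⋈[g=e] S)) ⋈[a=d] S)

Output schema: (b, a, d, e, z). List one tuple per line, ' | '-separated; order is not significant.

Stepwise |·|:
  T → 6
  σ[b>=3](T) → 5
  S → 6
  (σ[b>=3](T) ⋈[g=e] S) → 3
  γ[b; MIN(d)→a]((σ[b>=3](T) ⋈[g=e] S)) → 3
  S → 6
  (γ[b; MIN(d)→a]((σ[b>=3](T) ⋈[g=e] S)) ⋈[a=d] S) → 4

== RESULT ==
b | a | d | e | z
6 | 6 | 6 | 4 | s
7 | 4 | 4 | 2 | p
7 | 4 | 4 | 3 | q
9 | 1 | 1 | 9 | q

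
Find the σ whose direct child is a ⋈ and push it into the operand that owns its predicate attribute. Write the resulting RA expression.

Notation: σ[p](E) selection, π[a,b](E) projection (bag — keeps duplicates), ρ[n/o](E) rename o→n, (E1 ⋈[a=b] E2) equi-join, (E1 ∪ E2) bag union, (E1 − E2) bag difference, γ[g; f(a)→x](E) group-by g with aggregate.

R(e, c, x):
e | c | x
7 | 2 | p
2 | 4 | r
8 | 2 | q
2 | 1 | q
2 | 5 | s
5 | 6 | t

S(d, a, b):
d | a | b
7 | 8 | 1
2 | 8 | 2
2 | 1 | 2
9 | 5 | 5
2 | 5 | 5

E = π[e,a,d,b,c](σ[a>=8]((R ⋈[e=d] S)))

σ filters on a, owned by the right side.
E' = π[e,a,d,b,c]((R ⋈[e=d] σ[a>=8](S)))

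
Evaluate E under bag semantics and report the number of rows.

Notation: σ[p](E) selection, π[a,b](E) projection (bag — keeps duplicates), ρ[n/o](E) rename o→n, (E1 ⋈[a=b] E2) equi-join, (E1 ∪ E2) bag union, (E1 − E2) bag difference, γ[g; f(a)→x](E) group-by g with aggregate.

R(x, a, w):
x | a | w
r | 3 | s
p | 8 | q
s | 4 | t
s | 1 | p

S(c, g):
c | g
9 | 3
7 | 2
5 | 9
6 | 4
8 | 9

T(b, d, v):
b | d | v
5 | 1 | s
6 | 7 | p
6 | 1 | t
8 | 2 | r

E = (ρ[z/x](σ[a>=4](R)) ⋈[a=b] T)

Row counts bottom-up:
  R → 4
  σ[a>=4](R) → 2
  ρ[z/x](σ[a>=4](R)) → 2
  T → 4
  (ρ[z/x](σ[a>=4](R)) ⋈[a=b] T) → 1

|E| = 1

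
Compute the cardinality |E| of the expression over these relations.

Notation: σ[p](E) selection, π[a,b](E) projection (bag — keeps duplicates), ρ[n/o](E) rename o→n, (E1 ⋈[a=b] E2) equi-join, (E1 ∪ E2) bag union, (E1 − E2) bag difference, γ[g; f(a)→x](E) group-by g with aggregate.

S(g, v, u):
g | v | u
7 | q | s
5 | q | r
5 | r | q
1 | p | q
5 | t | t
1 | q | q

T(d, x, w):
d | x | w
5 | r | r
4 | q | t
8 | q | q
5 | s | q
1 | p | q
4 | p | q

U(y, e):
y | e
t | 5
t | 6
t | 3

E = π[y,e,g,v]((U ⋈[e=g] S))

Per-node cardinality:
  U → 3
  S → 6
  (U ⋈[e=g] S) → 3
  π[y,e,g,v]((U ⋈[e=g] S)) → 3

|E| = 3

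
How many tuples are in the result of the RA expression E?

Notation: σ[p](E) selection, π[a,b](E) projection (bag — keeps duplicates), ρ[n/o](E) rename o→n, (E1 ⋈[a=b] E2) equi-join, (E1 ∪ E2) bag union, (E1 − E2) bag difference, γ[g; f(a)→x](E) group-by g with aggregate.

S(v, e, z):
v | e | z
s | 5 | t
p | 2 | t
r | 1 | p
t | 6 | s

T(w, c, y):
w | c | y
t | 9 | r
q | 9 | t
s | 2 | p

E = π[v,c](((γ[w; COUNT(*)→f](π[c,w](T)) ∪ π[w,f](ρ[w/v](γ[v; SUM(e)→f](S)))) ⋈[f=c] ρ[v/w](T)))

Subexpression sizes:
  T → 3
  π[c,w](T) → 3
  γ[w; COUNT(*)→f](π[c,w](T)) → 3
  S → 4
  γ[v; SUM(e)→f](S) → 4
  ρ[w/v](γ[v; SUM(e)→f](S)) → 4
  π[w,f](ρ[w/v](γ[v; SUM(e)→f](S))) → 4
  (γ[w; COUNT(*)→f](π[c,w](T)) ∪ π[w,f](ρ[w/v](γ[v; SUM(e)→f](S)))) → 7
  T → 3
  ρ[v/w](T) → 3
  ((γ[w; COUNT(*)→f](π[c,w](T)) ∪ π[w,f](ρ[w/v](γ[v; SUM(e)→f](S)))) ⋈[f=c] ρ[v/w](T)) → 1
  π[v,c](((γ[w; COUNT(*)→f](π[c,w](T)) ∪ π[w,f](ρ[w/v](γ[v; SUM(e)→f](S)))) ⋈[f=c] ρ[v/w](T))) → 1

|E| = 1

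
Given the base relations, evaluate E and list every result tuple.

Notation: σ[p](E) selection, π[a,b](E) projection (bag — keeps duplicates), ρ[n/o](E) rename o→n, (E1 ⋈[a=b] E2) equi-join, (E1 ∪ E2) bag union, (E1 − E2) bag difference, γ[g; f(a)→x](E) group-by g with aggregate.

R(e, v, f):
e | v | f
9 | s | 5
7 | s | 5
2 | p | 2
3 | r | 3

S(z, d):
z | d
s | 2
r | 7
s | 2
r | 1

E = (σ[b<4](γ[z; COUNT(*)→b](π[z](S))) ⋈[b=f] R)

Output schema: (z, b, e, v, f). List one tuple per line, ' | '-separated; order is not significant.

Row counts bottom-up:
  S → 4
  π[z](S) → 4
  γ[z; COUNT(*)→b](π[z](S)) → 2
  σ[b<4](γ[z; COUNT(*)→b](π[z](S))) → 2
  R → 4
  (σ[b<4](γ[z; COUNT(*)→b](π[z](S))) ⋈[b=f] R) → 2

== RESULT ==
z | b | e | v | f
r | 2 | 2 | p | 2
s | 2 | 2 | p | 2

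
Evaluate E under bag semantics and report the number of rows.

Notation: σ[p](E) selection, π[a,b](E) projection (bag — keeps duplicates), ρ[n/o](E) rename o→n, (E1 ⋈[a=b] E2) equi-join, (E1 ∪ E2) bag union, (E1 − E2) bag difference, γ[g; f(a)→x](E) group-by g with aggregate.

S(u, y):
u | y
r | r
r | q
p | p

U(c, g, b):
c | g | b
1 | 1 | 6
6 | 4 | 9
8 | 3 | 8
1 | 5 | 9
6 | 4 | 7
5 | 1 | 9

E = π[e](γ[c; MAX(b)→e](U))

Row counts bottom-up:
  U → 6
  γ[c; MAX(b)→e](U) → 4
  π[e](γ[c; MAX(b)→e](U)) → 4

|E| = 4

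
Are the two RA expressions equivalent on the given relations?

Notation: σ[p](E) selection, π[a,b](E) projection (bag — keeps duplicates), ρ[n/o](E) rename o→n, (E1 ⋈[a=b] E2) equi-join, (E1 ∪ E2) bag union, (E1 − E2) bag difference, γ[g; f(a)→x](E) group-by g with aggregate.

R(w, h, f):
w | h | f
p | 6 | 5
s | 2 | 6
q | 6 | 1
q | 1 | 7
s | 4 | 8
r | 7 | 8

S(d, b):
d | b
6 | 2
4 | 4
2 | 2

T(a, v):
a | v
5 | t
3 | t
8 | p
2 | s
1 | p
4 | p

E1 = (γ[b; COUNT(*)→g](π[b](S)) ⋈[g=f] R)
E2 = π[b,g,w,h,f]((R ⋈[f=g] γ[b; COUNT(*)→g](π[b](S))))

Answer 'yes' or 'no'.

E1 row counts bottom-up:
  S → 3
  π[b](S) → 3
  γ[b; COUNT(*)→g](π[b](S)) → 2
  R → 6
  (γ[b; COUNT(*)→g](π[b](S)) ⋈[g=f] R) → 1
E2 row counts bottom-up:
  R → 6
  S → 3
  π[b](S) → 3
  γ[b; COUNT(*)→g](π[b](S)) → 2
  (R ⋈[f=g] γ[b; COUNT(*)→g](π[b](S))) → 1
  π[b,g,w,h,f]((R ⋈[f=g] γ[b; COUNT(*)→g](π[b](S)))) → 1

E1 and E2 produce the same multiset:
b | g | w | h | f
4 | 1 | q | 6 | 1

yes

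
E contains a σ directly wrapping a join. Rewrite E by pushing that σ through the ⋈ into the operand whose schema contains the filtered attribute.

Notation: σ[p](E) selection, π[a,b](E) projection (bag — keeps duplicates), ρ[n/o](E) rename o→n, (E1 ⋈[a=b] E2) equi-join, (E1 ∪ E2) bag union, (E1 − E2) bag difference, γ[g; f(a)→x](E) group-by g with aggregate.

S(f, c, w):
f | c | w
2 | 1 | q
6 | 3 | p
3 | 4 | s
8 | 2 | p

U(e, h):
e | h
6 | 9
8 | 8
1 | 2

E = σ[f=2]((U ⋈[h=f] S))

σ filters on f, owned by the right side.
E' = (U ⋈[h=f] σ[f=2](S))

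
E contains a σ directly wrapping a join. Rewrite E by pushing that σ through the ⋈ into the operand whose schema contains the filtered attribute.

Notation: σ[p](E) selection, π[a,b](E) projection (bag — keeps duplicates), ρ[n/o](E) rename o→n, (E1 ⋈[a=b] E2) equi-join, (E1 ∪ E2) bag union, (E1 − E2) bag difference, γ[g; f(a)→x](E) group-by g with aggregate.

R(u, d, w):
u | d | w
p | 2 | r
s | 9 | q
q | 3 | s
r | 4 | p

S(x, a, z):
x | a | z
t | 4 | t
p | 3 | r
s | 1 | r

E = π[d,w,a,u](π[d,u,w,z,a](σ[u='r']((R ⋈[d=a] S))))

σ filters on u, owned by the left side.
E' = π[d,w,a,u](π[d,u,w,z,a]((σ[u='r'](R) ⋈[d=a] S)))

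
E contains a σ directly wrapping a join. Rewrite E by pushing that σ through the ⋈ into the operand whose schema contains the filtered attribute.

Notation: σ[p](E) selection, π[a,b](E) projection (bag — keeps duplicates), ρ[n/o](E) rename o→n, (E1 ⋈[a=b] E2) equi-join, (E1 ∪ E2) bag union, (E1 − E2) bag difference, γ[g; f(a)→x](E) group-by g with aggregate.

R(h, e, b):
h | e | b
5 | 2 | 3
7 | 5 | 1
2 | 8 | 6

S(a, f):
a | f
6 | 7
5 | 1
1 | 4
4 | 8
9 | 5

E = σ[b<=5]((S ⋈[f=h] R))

σ filters on b, owned by the right side.
E' = (S ⋈[f=h] σ[b<=5](R))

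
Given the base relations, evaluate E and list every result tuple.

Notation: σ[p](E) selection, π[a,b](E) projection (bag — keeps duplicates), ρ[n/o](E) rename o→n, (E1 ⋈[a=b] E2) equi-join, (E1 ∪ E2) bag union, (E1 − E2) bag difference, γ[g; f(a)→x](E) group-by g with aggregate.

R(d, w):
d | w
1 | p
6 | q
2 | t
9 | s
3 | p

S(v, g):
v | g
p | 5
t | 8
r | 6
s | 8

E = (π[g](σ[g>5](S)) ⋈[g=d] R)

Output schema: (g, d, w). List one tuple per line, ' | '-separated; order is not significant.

Row counts bottom-up:
  S → 4
  σ[g>5](S) → 3
  π[g](σ[g>5](S)) → 3
  R → 5
  (π[g](σ[g>5](S)) ⋈[g=d] R) → 1

== RESULT ==
g | d | w
6 | 6 | q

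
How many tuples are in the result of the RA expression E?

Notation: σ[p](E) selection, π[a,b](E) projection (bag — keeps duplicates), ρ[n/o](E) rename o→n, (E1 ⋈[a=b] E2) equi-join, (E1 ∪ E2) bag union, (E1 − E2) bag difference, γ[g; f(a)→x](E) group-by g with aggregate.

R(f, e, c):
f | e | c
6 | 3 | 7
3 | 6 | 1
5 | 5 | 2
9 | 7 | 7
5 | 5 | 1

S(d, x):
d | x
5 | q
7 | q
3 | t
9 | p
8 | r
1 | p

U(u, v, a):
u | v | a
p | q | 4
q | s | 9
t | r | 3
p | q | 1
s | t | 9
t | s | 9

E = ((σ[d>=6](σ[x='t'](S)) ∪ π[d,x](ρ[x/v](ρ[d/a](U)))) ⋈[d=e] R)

Stepwise |·|:
  S → 6
  σ[x='t'](S) → 1
  σ[d>=6](σ[x='t'](S)) → 0
  U → 6
  ρ[d/a](U) → 6
  ρ[x/v](ρ[d/a](U)) → 6
  π[d,x](ρ[x/v](ρ[d/a](U))) → 6
  (σ[d>=6](σ[x='t'](S)) ∪ π[d,x](ρ[x/v](ρ[d/a](U)))) → 6
  R → 5
  ((σ[d>=6](σ[x='t'](S)) ∪ π[d,x](ρ[x/v](ρ[d/a](U)))) ⋈[d=e] R) → 1

|E| = 1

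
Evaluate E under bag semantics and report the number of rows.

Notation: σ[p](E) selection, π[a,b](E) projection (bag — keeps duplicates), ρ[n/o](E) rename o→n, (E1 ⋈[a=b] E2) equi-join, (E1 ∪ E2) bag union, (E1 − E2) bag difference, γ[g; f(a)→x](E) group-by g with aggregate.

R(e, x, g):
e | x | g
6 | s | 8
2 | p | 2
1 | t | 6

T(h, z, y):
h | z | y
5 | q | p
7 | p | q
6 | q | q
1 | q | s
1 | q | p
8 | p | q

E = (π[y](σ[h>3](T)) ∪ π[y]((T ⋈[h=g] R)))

Row counts bottom-up:
  T → 6
  σ[h>3](T) → 4
  π[y](σ[h>3](T)) → 4
  T → 6
  R → 3
  (T ⋈[h=g] R) → 2
  π[y]((T ⋈[h=g] R)) → 2
  (π[y](σ[h>3](T)) ∪ π[y]((T ⋈[h=g] R))) → 6

|E| = 6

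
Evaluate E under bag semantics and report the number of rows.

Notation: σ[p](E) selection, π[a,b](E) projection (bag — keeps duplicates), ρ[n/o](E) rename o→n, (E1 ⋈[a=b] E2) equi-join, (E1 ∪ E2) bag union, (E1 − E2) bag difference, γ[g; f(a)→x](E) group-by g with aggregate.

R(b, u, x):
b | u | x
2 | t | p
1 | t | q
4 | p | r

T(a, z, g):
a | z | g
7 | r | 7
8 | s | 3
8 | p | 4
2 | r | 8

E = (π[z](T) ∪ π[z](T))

Stepwise |·|:
  T → 4
  π[z](T) → 4
  T → 4
  π[z](T) → 4
  (π[z](T) ∪ π[z](T)) → 8

|E| = 8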